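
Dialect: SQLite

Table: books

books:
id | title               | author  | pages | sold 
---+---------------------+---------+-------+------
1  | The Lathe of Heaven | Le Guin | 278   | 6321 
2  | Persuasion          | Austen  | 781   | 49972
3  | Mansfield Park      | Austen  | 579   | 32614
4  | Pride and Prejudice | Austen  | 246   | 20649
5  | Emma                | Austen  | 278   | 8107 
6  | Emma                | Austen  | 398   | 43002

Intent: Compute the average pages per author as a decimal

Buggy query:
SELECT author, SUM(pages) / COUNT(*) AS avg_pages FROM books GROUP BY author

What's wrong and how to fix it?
Bug: SUM(pages) and COUNT(*) are both integers; the division truncates the fractional part

Fix: Multiply by 1.0 (or CAST to REAL) to force floating-point division

Corrected query:
SELECT author, SUM(pages) * 1.0 / COUNT(*) AS avg_pages FROM books GROUP BY author

Result:
author  | avg_pages
--------+----------
Austen  | 456.4    
Le Guin | 278      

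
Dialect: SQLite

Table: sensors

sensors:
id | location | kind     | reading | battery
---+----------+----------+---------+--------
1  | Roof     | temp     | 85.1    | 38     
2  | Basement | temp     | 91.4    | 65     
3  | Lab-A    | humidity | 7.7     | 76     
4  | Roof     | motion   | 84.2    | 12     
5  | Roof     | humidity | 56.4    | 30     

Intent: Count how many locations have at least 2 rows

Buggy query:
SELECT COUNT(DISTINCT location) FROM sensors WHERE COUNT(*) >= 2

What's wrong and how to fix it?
Bug: WHERE filters individual rows, not groups, so a group-level COUNT is invalid there

Fix: Group first with HAVING COUNT(*) >= 2, then COUNT the resulting groups

Corrected query:
SELECT COUNT(*) FROM (SELECT location FROM sensors GROUP BY location HAVING COUNT(*) >= 2)

Result:
COUNT(*)
--------
1       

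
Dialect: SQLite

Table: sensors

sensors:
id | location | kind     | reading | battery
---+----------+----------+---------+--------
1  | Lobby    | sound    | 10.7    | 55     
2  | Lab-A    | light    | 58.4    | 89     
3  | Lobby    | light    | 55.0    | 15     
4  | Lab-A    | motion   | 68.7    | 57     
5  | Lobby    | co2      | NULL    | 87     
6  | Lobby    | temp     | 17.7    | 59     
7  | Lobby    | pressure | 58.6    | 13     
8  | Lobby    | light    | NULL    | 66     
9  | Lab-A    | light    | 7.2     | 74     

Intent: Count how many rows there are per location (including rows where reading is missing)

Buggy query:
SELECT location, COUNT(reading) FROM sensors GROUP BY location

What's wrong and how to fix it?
Bug: COUNT(reading) skips NULLs, so groups with missing reading are undercounted

Fix: Use COUNT(*) to count all rows regardless of NULL

Corrected query:
SELECT location, COUNT(*) FROM sensors GROUP BY location

Result:
location | COUNT(*)
---------+---------
Lab-A    | 3       
Lobby    | 6       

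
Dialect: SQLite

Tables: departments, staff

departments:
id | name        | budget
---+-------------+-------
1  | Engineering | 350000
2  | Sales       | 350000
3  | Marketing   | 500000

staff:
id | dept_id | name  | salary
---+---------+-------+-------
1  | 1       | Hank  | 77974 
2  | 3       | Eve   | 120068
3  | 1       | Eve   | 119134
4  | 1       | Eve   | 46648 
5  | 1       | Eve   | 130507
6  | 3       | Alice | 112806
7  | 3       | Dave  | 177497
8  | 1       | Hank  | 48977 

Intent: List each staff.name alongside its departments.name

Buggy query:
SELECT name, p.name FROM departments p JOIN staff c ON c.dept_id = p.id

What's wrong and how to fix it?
Bug: 'name' exists in both joined tables, so the database can't tell which one is meant

Fix: Qualify the column with its table alias (c.name)

Corrected query:
SELECT c.name, p.name FROM departments p JOIN staff c ON c.dept_id = p.id

Result:
name  | name       
------+------------
Hank  | Engineering
Eve   | Marketing  
Eve   | Engineering
Eve   | Engineering
Eve   | Engineering
Alice | Marketing  
Dave  | Marketing  
Hank  | Engineering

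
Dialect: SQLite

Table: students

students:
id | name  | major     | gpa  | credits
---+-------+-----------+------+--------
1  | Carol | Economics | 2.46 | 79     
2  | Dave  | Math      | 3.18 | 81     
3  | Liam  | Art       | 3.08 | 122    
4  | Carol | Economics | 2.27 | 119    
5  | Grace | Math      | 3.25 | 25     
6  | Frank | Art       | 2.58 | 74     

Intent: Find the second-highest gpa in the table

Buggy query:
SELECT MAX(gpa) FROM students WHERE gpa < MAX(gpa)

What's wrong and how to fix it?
Bug: MAX(gpa) on the right of the comparison is an aggregate-in-WHERE error

Fix: Compute the overall MAX in a subquery, then take MAX of rows below it

Corrected query:
SELECT MAX(gpa) FROM students WHERE gpa < (SELECT MAX(gpa) FROM students)

Result:
MAX(gpa)
--------
3.18    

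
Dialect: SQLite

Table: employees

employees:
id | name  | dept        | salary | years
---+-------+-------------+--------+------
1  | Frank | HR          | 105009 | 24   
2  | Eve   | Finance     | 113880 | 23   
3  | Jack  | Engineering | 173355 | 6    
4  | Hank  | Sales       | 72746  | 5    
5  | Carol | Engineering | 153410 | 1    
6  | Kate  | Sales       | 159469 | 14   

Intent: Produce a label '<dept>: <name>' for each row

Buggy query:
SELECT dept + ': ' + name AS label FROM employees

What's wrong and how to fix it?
Bug: '+' is numeric addition; on text columns SQLite converts them to 0 instead of concatenating

Fix: Replace + with || to concatenate text

Corrected query:
SELECT dept || ': ' || name AS label FROM employees

Result:
label             
------------------
HR: Frank         
Finance: Eve      
Engineering: Jack 
Sales: Hank       
Engineering: Carol
Sales: Kate       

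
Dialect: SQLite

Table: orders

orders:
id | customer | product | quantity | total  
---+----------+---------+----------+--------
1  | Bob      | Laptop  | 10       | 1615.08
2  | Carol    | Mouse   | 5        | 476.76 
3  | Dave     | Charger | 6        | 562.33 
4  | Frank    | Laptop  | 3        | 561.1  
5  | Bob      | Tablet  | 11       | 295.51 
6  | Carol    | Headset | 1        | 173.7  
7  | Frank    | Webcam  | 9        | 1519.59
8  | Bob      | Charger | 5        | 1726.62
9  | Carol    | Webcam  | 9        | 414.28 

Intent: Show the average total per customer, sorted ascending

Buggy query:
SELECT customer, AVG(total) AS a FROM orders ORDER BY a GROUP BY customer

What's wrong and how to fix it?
Bug: ORDER BY appears before GROUP BY; SQL clause order requires GROUP BY first

Fix: Reorder: SELECT … FROM … GROUP BY … ORDER BY …

Corrected query:
SELECT customer, AVG(total) AS a FROM orders GROUP BY customer ORDER BY a

Result:
customer | a          
---------+------------
Carol    | 354.913333 
Dave     | 562.33     
Frank    | 1040.345   
Bob      | 1212.403333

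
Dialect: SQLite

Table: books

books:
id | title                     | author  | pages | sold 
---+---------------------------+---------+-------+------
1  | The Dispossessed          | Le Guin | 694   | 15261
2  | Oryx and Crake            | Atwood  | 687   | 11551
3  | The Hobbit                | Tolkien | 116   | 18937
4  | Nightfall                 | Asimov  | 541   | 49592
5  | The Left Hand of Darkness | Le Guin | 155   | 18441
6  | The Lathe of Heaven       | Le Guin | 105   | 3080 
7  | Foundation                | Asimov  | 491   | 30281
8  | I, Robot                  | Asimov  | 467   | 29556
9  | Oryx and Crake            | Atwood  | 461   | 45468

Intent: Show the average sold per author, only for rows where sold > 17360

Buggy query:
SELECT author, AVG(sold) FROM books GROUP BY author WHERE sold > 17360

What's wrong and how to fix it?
Bug: WHERE cannot follow GROUP BY

Fix: Place WHERE between FROM and GROUP BY

Corrected query:
SELECT author, AVG(sold) FROM books WHERE sold > 17360 GROUP BY author

Result:
author  | AVG(sold)   
--------+-------------
Asimov  | 36476.333333
Atwood  | 45468       
Le Guin | 18441       
Tolkien | 18937       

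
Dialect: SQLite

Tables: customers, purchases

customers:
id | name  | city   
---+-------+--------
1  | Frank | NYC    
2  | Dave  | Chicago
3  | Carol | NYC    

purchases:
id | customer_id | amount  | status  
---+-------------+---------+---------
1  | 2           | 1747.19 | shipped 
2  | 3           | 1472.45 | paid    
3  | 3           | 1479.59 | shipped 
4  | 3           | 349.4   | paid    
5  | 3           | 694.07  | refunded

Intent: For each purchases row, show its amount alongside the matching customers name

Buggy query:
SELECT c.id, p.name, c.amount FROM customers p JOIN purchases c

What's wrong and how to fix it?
Bug: JOIN with no ON clause produces a cartesian product; every purchases row pairs with every customers row

Fix: Specify the join condition linking the foreign key to the parent id

Corrected query:
SELECT c.id, p.name, c.amount FROM customers p JOIN purchases c ON c.customer_id = p.id

Result:
id | name  | amount 
---+-------+--------
1  | Dave  | 1747.19
2  | Carol | 1472.45
3  | Carol | 1479.59
4  | Carol | 349.4  
5  | Carol | 694.07 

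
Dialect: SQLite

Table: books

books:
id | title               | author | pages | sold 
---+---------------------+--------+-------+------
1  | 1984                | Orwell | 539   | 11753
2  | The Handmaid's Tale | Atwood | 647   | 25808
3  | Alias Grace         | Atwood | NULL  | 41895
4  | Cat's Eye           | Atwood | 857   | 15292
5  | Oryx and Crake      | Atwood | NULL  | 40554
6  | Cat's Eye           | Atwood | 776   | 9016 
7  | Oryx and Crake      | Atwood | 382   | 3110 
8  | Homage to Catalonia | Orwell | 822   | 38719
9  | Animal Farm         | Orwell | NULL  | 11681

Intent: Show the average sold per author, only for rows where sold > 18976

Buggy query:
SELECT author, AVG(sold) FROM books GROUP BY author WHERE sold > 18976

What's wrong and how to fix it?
Bug: WHERE cannot follow GROUP BY

Fix: Place WHERE between FROM and GROUP BY

Corrected query:
SELECT author, AVG(sold) FROM books WHERE sold > 18976 GROUP BY author

Result:
author | AVG(sold)   
-------+-------------
Atwood | 36085.666667
Orwell | 38719       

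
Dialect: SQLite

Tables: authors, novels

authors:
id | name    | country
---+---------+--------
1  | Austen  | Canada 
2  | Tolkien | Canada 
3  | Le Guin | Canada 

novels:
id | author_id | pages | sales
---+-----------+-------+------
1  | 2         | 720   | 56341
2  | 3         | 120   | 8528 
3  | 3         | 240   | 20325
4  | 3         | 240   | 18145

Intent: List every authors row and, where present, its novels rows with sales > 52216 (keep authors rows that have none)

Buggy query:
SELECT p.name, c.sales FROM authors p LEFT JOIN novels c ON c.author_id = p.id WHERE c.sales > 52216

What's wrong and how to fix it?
Bug: Filtering c.sales in WHERE discards the NULL rows produced by LEFT JOIN, turning it into an inner join

Fix: Put 'c.sales > 52216' in the JOIN's ON clause instead of WHERE

Corrected query:
SELECT p.name, c.sales FROM authors p LEFT JOIN novels c ON c.author_id = p.id AND c.sales > 52216

Result:
name    | sales
--------+------
Austen  | NULL 
Tolkien | 56341
Le Guin | NULL 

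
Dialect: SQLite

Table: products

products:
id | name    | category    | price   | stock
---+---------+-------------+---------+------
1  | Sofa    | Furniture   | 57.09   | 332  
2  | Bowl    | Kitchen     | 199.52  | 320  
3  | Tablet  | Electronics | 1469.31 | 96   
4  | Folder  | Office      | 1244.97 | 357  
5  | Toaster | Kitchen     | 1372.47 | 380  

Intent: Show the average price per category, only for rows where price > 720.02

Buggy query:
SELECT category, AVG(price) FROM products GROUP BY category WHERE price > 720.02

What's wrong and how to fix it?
Bug: WHERE cannot follow GROUP BY

Fix: Move the WHERE clause before GROUP BY

Corrected query:
SELECT category, AVG(price) FROM products WHERE price > 720.02 GROUP BY category

Result:
category    | AVG(price)
------------+-----------
Electronics | 1469.31   
Kitchen     | 1372.47   
Office      | 1244.97   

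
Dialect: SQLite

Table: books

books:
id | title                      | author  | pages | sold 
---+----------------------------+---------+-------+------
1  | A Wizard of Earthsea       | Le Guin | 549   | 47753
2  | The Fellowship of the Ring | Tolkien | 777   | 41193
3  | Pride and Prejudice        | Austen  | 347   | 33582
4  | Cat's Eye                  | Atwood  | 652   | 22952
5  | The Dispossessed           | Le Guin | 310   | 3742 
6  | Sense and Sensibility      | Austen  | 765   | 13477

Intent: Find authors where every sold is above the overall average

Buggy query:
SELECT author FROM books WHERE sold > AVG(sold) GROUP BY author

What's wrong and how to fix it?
Bug: WHERE evaluates per row before aggregation, so AVG() is unavailable

Fix: Compute the overall average in a scalar subquery and compare each group's MIN against it in HAVING

Corrected query:
SELECT author FROM books GROUP BY author HAVING MIN(sold) > (SELECT AVG(sold) FROM books)

Result:
author 
-------
Tolkien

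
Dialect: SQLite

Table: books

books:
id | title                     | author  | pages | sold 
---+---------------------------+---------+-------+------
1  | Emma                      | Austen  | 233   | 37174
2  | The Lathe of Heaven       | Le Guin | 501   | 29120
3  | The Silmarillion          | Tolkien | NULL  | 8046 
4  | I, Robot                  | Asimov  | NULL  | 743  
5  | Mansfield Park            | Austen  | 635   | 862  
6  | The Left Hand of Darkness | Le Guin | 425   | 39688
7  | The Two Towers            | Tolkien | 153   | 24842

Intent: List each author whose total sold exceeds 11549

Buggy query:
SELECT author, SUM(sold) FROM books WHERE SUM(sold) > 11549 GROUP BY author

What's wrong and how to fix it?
Bug: Aggregate functions cannot appear in a WHERE clause

Fix: Move the aggregate condition to a HAVING clause

Corrected query:
SELECT author, SUM(sold) FROM books GROUP BY author HAVING SUM(sold) > 11549

Result:
author  | SUM(sold)
--------+----------
Austen  | 38036    
Le Guin | 68808    
Tolkien | 32888    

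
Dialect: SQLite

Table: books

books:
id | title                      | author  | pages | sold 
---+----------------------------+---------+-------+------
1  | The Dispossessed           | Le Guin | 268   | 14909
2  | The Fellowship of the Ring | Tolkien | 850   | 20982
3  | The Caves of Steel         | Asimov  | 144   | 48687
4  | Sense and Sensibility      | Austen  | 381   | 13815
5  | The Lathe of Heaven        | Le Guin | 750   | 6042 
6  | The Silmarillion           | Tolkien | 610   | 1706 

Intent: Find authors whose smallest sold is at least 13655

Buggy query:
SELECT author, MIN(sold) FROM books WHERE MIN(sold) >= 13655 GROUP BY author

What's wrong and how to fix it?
Bug: Aggregates like MIN are computed per group after WHERE runs

Fix: Use HAVING for the per-group MIN condition

Corrected query:
SELECT author, MIN(sold) FROM books GROUP BY author HAVING MIN(sold) >= 13655

Result:
author | MIN(sold)
-------+----------
Asimov | 48687    
Austen | 13815    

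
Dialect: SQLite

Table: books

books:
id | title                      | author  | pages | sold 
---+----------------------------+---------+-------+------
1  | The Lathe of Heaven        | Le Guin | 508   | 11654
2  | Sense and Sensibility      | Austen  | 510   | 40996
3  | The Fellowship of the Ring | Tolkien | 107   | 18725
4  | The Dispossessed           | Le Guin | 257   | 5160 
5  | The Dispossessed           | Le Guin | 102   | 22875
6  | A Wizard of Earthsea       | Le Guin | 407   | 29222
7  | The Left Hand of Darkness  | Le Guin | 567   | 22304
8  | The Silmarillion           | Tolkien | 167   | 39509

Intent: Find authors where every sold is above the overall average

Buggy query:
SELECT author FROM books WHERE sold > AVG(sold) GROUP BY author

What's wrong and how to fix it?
Bug: WHERE evaluates per row before aggregation, so AVG() is unavailable

Fix: Compute the overall average in a scalar subquery and compare each group's MIN against it in HAVING

Corrected query:
SELECT author FROM books GROUP BY author HAVING MIN(sold) > (SELECT AVG(sold) FROM books)

Result:
author
------
Austen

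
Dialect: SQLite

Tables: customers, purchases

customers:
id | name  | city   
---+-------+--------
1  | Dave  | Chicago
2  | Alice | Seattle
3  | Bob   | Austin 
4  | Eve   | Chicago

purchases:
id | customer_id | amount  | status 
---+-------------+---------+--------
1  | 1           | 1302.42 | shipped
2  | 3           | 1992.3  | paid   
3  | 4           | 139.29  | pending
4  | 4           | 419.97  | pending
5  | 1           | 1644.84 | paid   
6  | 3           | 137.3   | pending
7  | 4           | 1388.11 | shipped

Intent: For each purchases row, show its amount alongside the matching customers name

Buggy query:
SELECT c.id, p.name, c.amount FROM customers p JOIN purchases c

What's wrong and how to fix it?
Bug: Missing join condition: each purchases row is matched to all customers rows instead of just its own

Fix: Add ON c.customer_id = p.id to the JOIN

Corrected query:
SELECT c.id, p.name, c.amount FROM customers p JOIN purchases c ON c.customer_id = p.id

Result:
id | name | amount 
---+------+--------
1  | Dave | 1302.42
2  | Bob  | 1992.3 
3  | Eve  | 139.29 
4  | Eve  | 419.97 
5  | Dave | 1644.84
6  | Bob  | 137.3  
7  | Eve  | 1388.11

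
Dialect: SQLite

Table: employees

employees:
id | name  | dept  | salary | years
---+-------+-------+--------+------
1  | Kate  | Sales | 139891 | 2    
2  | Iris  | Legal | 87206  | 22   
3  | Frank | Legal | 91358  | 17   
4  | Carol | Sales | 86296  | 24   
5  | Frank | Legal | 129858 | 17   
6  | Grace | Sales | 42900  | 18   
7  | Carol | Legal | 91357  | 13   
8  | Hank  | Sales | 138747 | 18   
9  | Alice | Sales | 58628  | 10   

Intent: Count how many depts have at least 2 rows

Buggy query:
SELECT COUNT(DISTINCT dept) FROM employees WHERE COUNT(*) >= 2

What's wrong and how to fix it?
Bug: WHERE filters individual rows, not groups, so a group-level COUNT is invalid there

Fix: Use a subquery that GROUPs and filters with HAVING, then count its rows

Corrected query:
SELECT COUNT(*) FROM (SELECT dept FROM employees GROUP BY dept HAVING COUNT(*) >= 2)

Result:
COUNT(*)
--------
2       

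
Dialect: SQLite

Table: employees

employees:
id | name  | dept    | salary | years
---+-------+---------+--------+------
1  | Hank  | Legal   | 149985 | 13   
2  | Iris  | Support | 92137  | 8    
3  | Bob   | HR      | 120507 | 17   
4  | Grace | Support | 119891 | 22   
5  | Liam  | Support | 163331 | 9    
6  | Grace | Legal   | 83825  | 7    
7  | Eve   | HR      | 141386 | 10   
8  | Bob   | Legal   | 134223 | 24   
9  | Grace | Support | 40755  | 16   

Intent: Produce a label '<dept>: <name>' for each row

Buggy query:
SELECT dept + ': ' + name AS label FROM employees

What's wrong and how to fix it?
Bug: '+' is numeric addition; on text columns SQLite converts them to 0 instead of concatenating

Fix: Use the || operator for string concatenation

Corrected query:
SELECT dept || ': ' || name AS label FROM employees

Result:
label         
--------------
Legal: Hank   
Support: Iris 
HR: Bob       
Support: Grace
Support: Liam 
Legal: Grace  
HR: Eve       
Legal: Bob    
Support: Grace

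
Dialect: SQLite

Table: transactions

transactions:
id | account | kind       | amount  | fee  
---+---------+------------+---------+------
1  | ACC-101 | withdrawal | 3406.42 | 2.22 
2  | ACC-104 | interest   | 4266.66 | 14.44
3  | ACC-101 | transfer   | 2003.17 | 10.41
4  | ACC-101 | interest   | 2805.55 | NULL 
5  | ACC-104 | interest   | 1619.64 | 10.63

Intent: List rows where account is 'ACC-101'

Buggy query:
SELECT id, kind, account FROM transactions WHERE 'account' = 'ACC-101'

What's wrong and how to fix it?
Bug: Single quotes denote string literals in SQL; the column name is being compared as a constant string

Fix: Remove the quotes around the column name (or use double quotes for an identifier)

Corrected query:
SELECT id, kind, account FROM transactions WHERE account = 'ACC-101'

Result:
id | kind       | account
---+------------+--------
1  | withdrawal | ACC-101
3  | transfer   | ACC-101
4  | interest   | ACC-101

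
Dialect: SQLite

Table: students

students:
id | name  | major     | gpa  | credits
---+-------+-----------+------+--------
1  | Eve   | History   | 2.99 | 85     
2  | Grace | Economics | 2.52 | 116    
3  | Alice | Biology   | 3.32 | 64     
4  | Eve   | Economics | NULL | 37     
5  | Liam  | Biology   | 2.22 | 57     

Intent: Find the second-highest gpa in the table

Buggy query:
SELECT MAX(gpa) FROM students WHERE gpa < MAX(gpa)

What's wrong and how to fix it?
Bug: The inner MAX is an aggregate inside WHERE, which is not allowed

Fix: Put the inner MAX in a scalar subquery

Corrected query:
SELECT MAX(gpa) FROM students WHERE gpa < (SELECT MAX(gpa) FROM students)

Result:
MAX(gpa)
--------
2.99    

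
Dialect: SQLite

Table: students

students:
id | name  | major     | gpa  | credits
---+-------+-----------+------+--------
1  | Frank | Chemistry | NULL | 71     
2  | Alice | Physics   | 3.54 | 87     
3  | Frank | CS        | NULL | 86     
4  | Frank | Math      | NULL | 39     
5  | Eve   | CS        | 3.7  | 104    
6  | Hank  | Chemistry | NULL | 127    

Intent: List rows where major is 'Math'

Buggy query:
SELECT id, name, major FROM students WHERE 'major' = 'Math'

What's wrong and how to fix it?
Bug: Single quotes denote string literals in SQL; the column name is being compared as a constant string

Fix: Reference the column as major without single quotes

Corrected query:
SELECT id, name, major FROM students WHERE major = 'Math'

Result:
id | name  | major
---+-------+------
4  | Frank | Math 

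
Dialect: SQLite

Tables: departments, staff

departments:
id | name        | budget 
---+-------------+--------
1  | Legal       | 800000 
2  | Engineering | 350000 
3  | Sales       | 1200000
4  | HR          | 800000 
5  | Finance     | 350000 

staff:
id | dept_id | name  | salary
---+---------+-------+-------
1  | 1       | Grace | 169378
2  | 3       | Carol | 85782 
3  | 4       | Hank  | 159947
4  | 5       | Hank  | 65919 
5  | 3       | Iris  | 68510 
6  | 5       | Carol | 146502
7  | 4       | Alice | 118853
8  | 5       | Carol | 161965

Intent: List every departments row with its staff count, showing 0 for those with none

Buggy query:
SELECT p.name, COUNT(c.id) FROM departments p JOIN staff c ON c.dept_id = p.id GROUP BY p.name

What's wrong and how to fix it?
Bug: An inner join excludes parents with zero children

Fix: Use LEFT JOIN so parents without children still appear (COUNT(c.id) gives 0)

Corrected query:
SELECT p.name, COUNT(c.id) FROM departments p LEFT JOIN staff c ON c.dept_id = p.id GROUP BY p.name

Result:
name        | COUNT(c.id)
------------+------------
Engineering | 0          
Finance     | 3          
HR          | 2          
Legal       | 1          
Sales       | 2          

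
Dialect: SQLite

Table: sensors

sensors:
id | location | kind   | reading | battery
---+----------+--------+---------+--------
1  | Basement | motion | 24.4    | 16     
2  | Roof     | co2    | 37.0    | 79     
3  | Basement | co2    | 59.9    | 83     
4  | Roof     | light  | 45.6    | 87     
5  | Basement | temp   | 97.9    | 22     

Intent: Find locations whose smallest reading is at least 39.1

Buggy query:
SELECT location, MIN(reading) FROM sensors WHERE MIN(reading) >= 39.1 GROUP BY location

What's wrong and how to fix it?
Bug: MIN() in WHERE is a misuse of aggregate

Fix: Replace WHERE with HAVING after the GROUP BY

Corrected query:
SELECT location, MIN(reading) FROM sensors GROUP BY location HAVING MIN(reading) >= 39.1

Result:
(no rows)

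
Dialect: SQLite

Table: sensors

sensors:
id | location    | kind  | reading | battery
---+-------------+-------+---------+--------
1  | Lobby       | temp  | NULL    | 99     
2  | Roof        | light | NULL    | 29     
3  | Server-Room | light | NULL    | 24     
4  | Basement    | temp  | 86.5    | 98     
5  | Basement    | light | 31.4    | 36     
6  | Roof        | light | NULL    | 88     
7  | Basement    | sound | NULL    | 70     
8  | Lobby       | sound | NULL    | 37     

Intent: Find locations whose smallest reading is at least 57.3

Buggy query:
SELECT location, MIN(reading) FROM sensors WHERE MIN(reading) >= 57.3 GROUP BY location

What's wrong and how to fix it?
Bug: MIN() in WHERE is a misuse of aggregate

Fix: Replace WHERE with HAVING after the GROUP BY

Corrected query:
SELECT location, MIN(reading) FROM sensors GROUP BY location HAVING MIN(reading) >= 57.3

Result:
(no rows)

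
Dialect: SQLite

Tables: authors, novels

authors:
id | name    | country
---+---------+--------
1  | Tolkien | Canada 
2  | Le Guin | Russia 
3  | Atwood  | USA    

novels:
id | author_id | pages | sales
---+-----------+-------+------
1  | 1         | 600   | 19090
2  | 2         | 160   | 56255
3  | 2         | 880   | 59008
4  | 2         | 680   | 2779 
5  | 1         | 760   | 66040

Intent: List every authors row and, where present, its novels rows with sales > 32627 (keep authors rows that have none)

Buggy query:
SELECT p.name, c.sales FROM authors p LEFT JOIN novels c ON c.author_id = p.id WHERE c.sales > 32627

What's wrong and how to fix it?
Bug: A WHERE condition on the right-hand table after LEFT JOIN drops unmatched parents

Fix: Move the right-table condition into the ON clause so unmatched parents are kept

Corrected query:
SELECT p.name, c.sales FROM authors p LEFT JOIN novels c ON c.author_id = p.id AND c.sales > 32627

Result:
name    | sales
--------+------
Tolkien | 66040
Le Guin | 56255
Le Guin | 59008
Atwood  | NULL 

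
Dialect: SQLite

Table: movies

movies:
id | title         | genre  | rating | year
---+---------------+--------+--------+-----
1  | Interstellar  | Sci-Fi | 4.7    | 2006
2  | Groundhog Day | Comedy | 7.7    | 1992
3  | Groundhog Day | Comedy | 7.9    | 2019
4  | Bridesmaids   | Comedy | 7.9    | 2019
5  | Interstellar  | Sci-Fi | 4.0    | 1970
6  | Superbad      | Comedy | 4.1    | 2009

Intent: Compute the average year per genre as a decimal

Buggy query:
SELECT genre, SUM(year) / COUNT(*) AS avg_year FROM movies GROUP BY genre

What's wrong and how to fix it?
Bug: Both operands are integers, so '/' performs integer division and truncates

Fix: Cast one side to REAL so the division keeps the fractional part

Corrected query:
SELECT genre, SUM(year) * 1.0 / COUNT(*) AS avg_year FROM movies GROUP BY genre

Result:
genre  | avg_year
-------+---------
Comedy | 2009.75 
Sci-Fi | 1988    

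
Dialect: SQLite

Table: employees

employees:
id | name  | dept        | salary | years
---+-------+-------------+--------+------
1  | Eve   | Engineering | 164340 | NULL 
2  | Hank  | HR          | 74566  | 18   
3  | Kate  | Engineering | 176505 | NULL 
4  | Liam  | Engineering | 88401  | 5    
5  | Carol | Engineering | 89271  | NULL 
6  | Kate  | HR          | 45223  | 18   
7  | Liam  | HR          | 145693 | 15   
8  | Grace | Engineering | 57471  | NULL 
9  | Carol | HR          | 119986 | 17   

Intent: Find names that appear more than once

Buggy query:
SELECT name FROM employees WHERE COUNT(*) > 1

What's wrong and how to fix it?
Bug: WHERE can't reference COUNT(*); aggregates are computed after WHERE

Fix: Group first, then use HAVING for the count condition

Corrected query:
SELECT name FROM employees GROUP BY name HAVING COUNT(*) > 1

Result:
name 
-----
Carol
Kate 
Liam 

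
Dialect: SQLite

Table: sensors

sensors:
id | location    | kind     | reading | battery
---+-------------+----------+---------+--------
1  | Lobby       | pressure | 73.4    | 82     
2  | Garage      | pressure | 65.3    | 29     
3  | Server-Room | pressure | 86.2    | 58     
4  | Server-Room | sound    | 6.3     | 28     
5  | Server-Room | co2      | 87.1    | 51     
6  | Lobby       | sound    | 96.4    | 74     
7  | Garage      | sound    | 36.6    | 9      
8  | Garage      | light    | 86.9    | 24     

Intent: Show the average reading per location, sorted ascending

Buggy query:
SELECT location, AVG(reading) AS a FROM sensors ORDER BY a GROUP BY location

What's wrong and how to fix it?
Bug: GROUP BY must precede ORDER BY

Fix: Move ORDER BY to the end, after GROUP BY

Corrected query:
SELECT location, AVG(reading) AS a FROM sensors GROUP BY location ORDER BY a

Result:
location    | a        
------------+----------
Server-Room | 59.866667
Garage      | 62.933333
Lobby       | 84.9     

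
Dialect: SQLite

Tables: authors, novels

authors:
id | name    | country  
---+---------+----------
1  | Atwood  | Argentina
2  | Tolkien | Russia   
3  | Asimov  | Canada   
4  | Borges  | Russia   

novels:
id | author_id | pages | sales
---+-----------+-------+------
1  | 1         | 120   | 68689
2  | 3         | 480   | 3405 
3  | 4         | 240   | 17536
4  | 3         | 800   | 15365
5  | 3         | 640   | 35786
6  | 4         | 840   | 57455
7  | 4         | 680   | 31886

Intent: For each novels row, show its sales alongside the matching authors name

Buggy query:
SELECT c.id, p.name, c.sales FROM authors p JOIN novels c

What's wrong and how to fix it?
Bug: Missing join condition: each novels row is matched to all authors rows instead of just its own

Fix: Add ON c.author_id = p.id to the JOIN

Corrected query:
SELECT c.id, p.name, c.sales FROM authors p JOIN novels c ON c.author_id = p.id

Result:
id | name   | sales
---+--------+------
1  | Atwood | 68689
2  | Asimov | 3405 
3  | Borges | 17536
4  | Asimov | 15365
5  | Asimov | 35786
6  | Borges | 57455
7  | Borges | 31886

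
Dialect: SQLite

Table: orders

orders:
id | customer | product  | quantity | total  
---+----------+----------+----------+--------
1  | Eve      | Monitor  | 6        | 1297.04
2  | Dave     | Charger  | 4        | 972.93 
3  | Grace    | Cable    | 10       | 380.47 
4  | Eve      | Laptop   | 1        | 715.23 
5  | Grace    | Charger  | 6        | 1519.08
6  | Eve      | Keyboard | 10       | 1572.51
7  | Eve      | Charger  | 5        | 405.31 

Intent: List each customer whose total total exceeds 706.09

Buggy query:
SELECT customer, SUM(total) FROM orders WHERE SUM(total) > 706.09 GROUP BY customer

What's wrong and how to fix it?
Bug: WHERE runs before GROUP BY, so aggregates aren't available there

Fix: Use HAVING (which filters groups after aggregation) instead of WHERE

Corrected query:
SELECT customer, SUM(total) FROM orders GROUP BY customer HAVING SUM(total) > 706.09

Result:
customer | SUM(total)
---------+-----------
Dave     | 972.93    
Eve      | 3990.09   
Grace    | 1899.55   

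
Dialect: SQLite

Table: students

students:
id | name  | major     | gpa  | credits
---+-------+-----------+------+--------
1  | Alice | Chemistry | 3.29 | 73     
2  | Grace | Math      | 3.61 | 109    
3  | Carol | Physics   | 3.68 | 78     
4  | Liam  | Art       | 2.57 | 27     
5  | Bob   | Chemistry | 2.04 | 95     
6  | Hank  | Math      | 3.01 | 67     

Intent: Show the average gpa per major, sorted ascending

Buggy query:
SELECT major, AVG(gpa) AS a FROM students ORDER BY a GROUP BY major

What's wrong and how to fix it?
Bug: ORDER BY appears before GROUP BY; SQL clause order requires GROUP BY first

Fix: Reorder: SELECT … FROM … GROUP BY … ORDER BY …

Corrected query:
SELECT major, AVG(gpa) AS a FROM students GROUP BY major ORDER BY a

Result:
major     | a    
----------+------
Art       | 2.57 
Chemistry | 2.665
Math      | 3.31 
Physics   | 3.68 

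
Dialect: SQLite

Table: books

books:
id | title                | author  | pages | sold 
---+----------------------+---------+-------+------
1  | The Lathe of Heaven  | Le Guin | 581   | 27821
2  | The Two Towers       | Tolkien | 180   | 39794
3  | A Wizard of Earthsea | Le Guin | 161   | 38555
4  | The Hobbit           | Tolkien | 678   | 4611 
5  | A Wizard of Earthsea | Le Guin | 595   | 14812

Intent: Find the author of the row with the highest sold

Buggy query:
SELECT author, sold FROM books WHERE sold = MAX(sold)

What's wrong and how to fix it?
Bug: MAX(sold) is an aggregate and cannot be used directly in WHERE

Fix: Wrap MAX in a scalar subquery so WHERE compares against a single value

Corrected query:
SELECT author, sold FROM books WHERE sold = (SELECT MAX(sold) FROM books)

Result:
author  | sold 
--------+------
Tolkien | 39794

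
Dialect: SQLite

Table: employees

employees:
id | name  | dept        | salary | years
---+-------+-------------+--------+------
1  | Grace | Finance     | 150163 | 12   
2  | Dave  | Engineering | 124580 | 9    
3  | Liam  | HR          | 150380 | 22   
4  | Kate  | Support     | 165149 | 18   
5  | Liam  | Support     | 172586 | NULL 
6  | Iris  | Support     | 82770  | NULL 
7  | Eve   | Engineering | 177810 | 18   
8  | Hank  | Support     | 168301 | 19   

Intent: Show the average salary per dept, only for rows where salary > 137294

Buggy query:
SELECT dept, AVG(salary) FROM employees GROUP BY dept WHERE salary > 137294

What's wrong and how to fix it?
Bug: WHERE cannot follow GROUP BY

Fix: Move the WHERE clause before GROUP BY

Corrected query:
SELECT dept, AVG(salary) FROM employees WHERE salary > 137294 GROUP BY dept

Result:
dept        | AVG(salary)  
------------+--------------
Engineering | 177810       
Finance     | 150163       
HR          | 150380       
Support     | 168678.666667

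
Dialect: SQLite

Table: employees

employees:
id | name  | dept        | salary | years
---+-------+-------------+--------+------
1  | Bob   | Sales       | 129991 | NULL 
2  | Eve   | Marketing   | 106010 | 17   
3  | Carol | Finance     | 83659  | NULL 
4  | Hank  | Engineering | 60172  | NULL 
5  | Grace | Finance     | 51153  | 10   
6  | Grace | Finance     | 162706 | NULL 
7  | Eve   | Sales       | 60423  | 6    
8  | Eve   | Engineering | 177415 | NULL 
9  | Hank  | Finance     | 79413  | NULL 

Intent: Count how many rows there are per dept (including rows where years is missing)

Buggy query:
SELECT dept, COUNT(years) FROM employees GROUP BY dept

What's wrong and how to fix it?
Bug: COUNT(column) counts non-NULL values only; rows with NULL years aren't counted

Fix: Replace COUNT(years) with COUNT(*)

Corrected query:
SELECT dept, COUNT(*) FROM employees GROUP BY dept

Result:
dept        | COUNT(*)
------------+---------
Engineering | 2       
Finance     | 4       
Marketing   | 1       
Sales       | 2       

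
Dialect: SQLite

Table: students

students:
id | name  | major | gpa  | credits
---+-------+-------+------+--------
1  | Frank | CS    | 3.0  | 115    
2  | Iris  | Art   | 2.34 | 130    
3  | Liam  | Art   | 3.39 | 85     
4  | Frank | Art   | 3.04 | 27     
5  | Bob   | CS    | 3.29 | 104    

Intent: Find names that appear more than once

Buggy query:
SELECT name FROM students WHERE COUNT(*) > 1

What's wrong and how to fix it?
Bug: WHERE can't reference COUNT(*); aggregates are computed after WHERE

Fix: Group first, then use HAVING for the count condition

Corrected query:
SELECT name FROM students GROUP BY name HAVING COUNT(*) > 1

Result:
name 
-----
Frank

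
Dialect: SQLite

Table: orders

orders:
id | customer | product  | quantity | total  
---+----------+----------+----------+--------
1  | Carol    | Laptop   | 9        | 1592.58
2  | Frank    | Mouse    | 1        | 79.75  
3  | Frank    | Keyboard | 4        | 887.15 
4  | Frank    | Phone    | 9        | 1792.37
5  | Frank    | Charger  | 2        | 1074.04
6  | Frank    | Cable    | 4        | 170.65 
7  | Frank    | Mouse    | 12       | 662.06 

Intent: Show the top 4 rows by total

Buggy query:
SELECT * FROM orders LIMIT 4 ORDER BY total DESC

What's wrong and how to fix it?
Bug: LIMIT must come after ORDER BY

Fix: Sort with ORDER BY, then apply LIMIT

Corrected query:
SELECT * FROM orders ORDER BY total DESC LIMIT 4

Result:
id | customer | product  | quantity | total  
---+----------+----------+----------+--------
4  | Frank    | Phone    | 9        | 1792.37
1  | Carol    | Laptop   | 9        | 1592.58
5  | Frank    | Charger  | 2        | 1074.04
3  | Frank    | Keyboard | 4        | 887.15 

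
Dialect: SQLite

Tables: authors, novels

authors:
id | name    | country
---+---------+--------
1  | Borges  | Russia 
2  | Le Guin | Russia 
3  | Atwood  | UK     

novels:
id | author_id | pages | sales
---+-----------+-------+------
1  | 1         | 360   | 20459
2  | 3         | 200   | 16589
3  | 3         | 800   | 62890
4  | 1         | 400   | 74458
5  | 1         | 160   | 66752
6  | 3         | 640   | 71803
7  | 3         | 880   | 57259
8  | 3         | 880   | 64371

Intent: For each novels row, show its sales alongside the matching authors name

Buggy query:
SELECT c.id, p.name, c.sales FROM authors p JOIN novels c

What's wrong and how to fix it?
Bug: JOIN with no ON clause produces a cartesian product; every novels row pairs with every authors row

Fix: Specify the join condition linking the foreign key to the parent id

Corrected query:
SELECT c.id, p.name, c.sales FROM authors p JOIN novels c ON c.author_id = p.id

Result:
id | name   | sales
---+--------+------
1  | Borges | 20459
2  | Atwood | 16589
3  | Atwood | 62890
4  | Borges | 74458
5  | Borges | 66752
6  | Atwood | 71803
7  | Atwood | 57259
8  | Atwood | 64371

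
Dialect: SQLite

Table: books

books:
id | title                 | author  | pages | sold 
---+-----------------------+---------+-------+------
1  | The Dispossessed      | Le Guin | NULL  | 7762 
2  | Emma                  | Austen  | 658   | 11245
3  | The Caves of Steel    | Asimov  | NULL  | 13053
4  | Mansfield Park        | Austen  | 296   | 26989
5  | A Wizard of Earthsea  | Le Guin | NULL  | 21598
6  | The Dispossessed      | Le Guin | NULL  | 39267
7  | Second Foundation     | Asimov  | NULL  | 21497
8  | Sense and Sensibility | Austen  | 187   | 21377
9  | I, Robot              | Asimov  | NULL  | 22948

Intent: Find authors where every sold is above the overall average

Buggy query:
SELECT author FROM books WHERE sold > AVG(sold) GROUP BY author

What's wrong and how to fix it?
Bug: WHERE evaluates per row before aggregation, so AVG() is unavailable

Fix: Use a subquery for AVG and a HAVING MIN(...) filter so the condition holds for every row in the group

Corrected query:
SELECT author FROM books GROUP BY author HAVING MIN(sold) > (SELECT AVG(sold) FROM books)

Result:
(no rows)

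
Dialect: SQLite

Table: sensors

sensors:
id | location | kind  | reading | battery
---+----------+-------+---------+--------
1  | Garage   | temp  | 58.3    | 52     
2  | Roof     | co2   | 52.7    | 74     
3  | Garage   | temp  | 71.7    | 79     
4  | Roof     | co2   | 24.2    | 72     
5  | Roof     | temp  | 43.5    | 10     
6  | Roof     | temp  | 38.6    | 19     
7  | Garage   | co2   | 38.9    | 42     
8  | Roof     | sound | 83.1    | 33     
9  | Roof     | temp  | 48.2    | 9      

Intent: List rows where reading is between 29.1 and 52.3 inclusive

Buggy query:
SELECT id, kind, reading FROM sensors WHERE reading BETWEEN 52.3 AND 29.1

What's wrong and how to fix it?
Bug: The bounds are reversed; BETWEEN a AND b requires a <= b to match anything

Fix: Swap the bounds so the smaller value comes first

Corrected query:
SELECT id, kind, reading FROM sensors WHERE reading BETWEEN 29.1 AND 52.3

Result:
id | kind | reading
---+------+--------
5  | temp | 43.5   
6  | temp | 38.6   
7  | co2  | 38.9   
9  | temp | 48.2   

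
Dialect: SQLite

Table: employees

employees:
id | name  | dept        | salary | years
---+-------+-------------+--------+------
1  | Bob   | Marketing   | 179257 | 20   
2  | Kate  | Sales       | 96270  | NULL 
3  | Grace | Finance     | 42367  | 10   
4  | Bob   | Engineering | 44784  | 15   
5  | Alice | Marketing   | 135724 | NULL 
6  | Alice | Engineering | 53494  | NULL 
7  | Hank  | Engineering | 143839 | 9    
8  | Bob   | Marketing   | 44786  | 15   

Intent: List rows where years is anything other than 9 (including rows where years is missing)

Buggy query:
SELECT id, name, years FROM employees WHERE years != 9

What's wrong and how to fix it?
Bug: 'years != 9' is unknown when years is NULL, so NULL rows are silently excluded

Fix: Handle NULL separately with IS NULL alongside the inequality

Corrected query:
SELECT id, name, years FROM employees WHERE years != 9 OR years IS NULL

Result:
id | name  | years
---+-------+------
1  | Bob   | 20   
2  | Kate  | NULL 
3  | Grace | 10   
4  | Bob   | 15   
5  | Alice | NULL 
6  | Alice | NULL 
8  | Bob   | 15   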